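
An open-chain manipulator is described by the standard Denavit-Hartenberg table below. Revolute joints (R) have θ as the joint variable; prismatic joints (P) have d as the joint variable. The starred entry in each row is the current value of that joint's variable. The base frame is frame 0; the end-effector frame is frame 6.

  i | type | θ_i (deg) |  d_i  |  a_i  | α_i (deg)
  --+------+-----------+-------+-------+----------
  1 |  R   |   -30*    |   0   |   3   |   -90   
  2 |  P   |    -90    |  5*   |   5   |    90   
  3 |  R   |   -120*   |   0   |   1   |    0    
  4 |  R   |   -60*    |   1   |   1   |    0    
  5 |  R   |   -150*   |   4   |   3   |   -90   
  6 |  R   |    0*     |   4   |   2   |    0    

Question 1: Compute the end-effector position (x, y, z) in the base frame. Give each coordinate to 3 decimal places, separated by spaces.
3.317 9.745 5.830

after link 1: o_1 = (2.5981, -1.5000, 0.0000)
after link 2: o_2 = (5.0981, 2.8301, 5.0000)
after link 3: o_3 = (4.6651, 2.0801, 4.5000)
after link 4: o_4 = (3.7990, 2.5801, 3.5000)
after link 5: o_5 = (1.0849, 5.8792, 6.0981)
after link 6: o_6 = (3.3170, 9.7452, 5.8301)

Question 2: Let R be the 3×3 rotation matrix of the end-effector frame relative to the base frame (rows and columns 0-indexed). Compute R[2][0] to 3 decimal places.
0.866

End-effector x-axis (col 0 of R) = (0.2500,0.4330,0.8660)
R[2][0] = 0.8660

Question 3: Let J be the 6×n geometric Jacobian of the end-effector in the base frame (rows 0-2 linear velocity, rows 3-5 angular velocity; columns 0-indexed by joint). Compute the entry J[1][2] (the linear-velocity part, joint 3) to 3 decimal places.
0.719

axis z_2 = (-0.8660,0.5000,0.0000); lever o_n−o_2 = (-1.7811,6.9151,0.8301)
cross product → J_v[:, 2] = (0.4151,0.7189,-5.0981)
J_ω[:, 2] = z_2
entry J[1][2] = 0.7189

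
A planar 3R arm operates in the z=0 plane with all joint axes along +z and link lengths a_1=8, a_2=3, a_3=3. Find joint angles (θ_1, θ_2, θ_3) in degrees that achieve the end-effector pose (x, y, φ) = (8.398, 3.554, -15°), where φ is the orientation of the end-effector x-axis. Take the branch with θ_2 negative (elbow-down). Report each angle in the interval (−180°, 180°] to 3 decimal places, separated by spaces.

60.001 -119.993 44.991

wrist centre = target − a_3·(cos φ, sin φ) = (5.5002, 4.3305)
cos θ_2 = (49.0053−8²−3²)/(2·8·3) = -0.4999; θ_2 = -119.9927° (elbow-down)
β = atan2(4.3305,5.5002) = 38.2142°; ψ = atan2(-2.5983,6.5003) = -21.7872°
θ_1 = β − ψ = 60.0014°
θ_3 = φ − θ_1 − θ_2 = 44.9912° (wrapped to (-180°,180°])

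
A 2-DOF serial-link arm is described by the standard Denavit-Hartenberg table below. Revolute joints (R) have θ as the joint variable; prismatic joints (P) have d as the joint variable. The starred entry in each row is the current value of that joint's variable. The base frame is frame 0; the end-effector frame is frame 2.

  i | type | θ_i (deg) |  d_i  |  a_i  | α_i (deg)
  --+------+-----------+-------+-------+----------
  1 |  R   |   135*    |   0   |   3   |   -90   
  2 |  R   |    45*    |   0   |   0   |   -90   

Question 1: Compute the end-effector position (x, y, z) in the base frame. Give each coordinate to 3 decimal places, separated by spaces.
-2.121 2.121 0.000

after link 1: o_1 = (-2.1213, 2.1213, 0.0000)
after link 2: o_2 = (-2.1213, 2.1213, 0.0000)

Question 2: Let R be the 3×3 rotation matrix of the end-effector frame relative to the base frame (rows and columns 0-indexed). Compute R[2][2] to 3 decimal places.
End-effector z-axis (col 2 of R) = (0.5000,-0.5000,-0.7071)
R[2][2] = -0.7071

-0.707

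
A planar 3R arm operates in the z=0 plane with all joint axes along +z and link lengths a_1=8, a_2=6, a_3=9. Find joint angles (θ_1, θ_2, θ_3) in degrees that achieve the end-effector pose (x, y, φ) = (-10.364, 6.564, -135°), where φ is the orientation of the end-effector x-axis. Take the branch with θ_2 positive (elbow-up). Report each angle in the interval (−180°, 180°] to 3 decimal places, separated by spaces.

94.382 30.007 100.611

wrist centre = target − a_3·(cos φ, sin φ) = (-4.0000, 12.9280)
cos θ_2 = (183.1325−8²−6²)/(2·8·6) = 0.8660; θ_2 = 30.0071° (elbow-up)
β = atan2(12.9280,-4.0000) = 107.1926°; ψ = atan2(3.0006,13.1958) = 12.8109°
θ_1 = β − ψ = 94.3817°
θ_3 = φ − θ_1 − θ_2 = 100.6112° (wrapped to (-180°,180°])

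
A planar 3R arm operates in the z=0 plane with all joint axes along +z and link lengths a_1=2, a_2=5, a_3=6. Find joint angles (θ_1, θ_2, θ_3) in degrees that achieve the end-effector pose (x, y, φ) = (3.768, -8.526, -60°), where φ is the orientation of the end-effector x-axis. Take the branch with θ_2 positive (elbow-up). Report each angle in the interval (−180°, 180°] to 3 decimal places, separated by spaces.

149.988 150.010 0.002

wrist centre = target − a_3·(cos φ, sin φ) = (0.7680, -3.3298)
cos θ_2 = (11.6777−2²−5²)/(2·2·5) = -0.8661; θ_2 = 150.0102° (elbow-up)
β = atan2(-3.3298,0.7680) = -77.0123°; ψ = atan2(2.4992,-2.3306) = 133.0001°
θ_1 = β − ψ = -210.0124°
θ_3 = φ − θ_1 − θ_2 = 0.0022° (wrapped to (-180°,180°])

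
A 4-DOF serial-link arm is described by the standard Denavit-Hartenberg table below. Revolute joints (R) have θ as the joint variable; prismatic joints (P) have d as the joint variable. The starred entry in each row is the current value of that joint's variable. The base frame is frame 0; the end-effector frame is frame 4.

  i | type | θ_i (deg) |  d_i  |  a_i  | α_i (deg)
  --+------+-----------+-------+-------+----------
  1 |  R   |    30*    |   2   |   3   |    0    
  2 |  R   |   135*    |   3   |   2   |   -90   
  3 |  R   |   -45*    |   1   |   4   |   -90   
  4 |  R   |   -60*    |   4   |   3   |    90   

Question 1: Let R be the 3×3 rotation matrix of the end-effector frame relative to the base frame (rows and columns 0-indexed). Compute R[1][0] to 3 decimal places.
-0.745

End-effector x-axis (col 0 of R) = (-0.5657,-0.7450,0.3536)
R[1][0] = -0.7450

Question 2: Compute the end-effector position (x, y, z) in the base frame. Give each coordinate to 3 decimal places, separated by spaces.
after link 1: o_1 = (2.5981, 1.5000, 2.0000)
after link 2: o_2 = (0.6662, 2.0176, 5.0000)
after link 3: o_3 = (-2.3246, 1.7838, 7.8284)
after link 4: o_4 = (-6.7536, 0.2808, 6.0607)

-6.754 0.281 6.061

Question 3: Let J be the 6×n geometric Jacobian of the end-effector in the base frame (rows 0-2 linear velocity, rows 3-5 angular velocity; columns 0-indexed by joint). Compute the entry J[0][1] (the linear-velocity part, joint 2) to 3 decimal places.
axis z_1 = (0.0000,0.0000,1.0000); lever o_n−o_1 = (-9.3517,-1.2192,4.0607)
cross product → J_v[:, 1] = (1.2192,-9.3517,0.0000)
J_ω[:, 1] = z_1
entry J[0][1] = 1.2192

1.219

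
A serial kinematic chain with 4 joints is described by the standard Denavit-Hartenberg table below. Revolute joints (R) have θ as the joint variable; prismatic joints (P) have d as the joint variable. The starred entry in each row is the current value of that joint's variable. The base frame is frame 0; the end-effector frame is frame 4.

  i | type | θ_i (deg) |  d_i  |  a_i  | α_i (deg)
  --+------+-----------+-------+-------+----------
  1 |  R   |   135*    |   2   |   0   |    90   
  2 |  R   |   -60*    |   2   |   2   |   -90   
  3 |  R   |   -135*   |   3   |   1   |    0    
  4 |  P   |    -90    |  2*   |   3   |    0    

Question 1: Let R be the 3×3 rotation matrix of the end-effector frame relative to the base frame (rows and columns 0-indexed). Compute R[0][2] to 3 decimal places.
-0.612

End-effector z-axis (col 2 of R) = (-0.6124,0.6124,0.5000)
R[0][2] = -0.6124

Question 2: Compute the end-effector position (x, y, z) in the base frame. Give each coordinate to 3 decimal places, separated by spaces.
after link 1: o_1 = (0.0000, 0.0000, 2.0000)
after link 2: o_2 = (0.7071, 2.1213, 0.2679)
after link 3: o_3 = (-0.3800, 4.2084, 2.3803)
after link 4: o_4 = (-2.3548, 3.1832, 5.2174)

-2.355 3.183 5.217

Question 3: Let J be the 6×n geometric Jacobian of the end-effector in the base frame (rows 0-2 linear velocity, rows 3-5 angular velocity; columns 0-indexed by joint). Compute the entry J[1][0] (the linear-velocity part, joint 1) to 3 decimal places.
axis z_0 = ẑ; lever o_n−o_0 = (-2.3548,3.1832,5.2174)
cross product → J_v[:, 0] = (-3.1832,-2.3548,0.0000)
J_ω[:, 0] = z_0
entry J[1][0] = -2.3548

-2.355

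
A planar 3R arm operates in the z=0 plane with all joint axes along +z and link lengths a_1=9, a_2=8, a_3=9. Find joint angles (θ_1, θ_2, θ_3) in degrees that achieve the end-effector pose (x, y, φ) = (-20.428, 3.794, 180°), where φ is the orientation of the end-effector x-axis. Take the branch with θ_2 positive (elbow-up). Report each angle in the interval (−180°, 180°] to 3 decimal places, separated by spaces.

120.000 90.003 -30.002

wrist centre = target − a_3·(cos φ, sin φ) = (-11.4280, 3.7940)
cos θ_2 = (144.9936−9²−8²)/(2·9·8) = -0.0000; θ_2 = 90.0025° (elbow-up)
β = atan2(3.7940,-11.4280) = 161.6343°; ψ = atan2(8.0000,8.9996) = 41.6347°
θ_1 = β − ψ = 119.9996°
θ_3 = φ − θ_1 − θ_2 = -30.0021° (wrapped to (-180°,180°])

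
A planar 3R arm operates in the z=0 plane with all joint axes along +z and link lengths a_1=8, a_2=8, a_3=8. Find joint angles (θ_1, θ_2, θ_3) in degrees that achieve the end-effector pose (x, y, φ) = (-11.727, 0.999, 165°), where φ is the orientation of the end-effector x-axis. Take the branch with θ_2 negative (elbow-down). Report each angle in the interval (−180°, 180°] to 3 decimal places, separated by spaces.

-90.000 -150.003 45.004

wrist centre = target − a_3·(cos φ, sin φ) = (-3.9996, -1.0716)
cos θ_2 = (17.1450−8²−8²)/(2·8·8) = -0.8661; θ_2 = -150.0034° (elbow-down)
β = atan2(-1.0716,-3.9996) = -165.0018°; ψ = atan2(-3.9996,1.0716) = -75.0017°
θ_1 = β − ψ = -90.0001°
θ_3 = φ − θ_1 − θ_2 = 45.0035° (wrapped to (-180°,180°])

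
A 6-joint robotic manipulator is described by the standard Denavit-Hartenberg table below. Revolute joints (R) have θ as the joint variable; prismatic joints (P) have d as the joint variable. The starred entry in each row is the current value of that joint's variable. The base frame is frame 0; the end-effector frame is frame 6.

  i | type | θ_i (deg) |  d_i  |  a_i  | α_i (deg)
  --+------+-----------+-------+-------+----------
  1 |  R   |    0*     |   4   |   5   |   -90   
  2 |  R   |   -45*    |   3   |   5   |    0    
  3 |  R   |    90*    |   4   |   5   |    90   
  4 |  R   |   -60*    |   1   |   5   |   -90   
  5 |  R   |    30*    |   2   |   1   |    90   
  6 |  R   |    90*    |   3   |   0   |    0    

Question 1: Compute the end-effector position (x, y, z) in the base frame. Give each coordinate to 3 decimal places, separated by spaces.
18.091 1.621 2.362

after link 1: o_1 = (5.0000, 0.0000, 4.0000)
after link 2: o_2 = (8.5355, 3.0000, 7.5355)
after link 3: o_3 = (12.0711, 7.0000, 4.0000)
after link 4: o_4 = (14.5459, 2.6699, 2.9393)
after link 5: o_5 = (15.7233, 2.9199, 1.0549)
after link 6: o_6 = (18.0908, 1.6208, 2.3616)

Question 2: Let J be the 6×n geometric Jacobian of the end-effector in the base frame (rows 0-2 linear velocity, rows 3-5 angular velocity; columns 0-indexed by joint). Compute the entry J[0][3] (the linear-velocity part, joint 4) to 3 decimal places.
3.804

axis z_3 = (0.7071,0.0000,0.7071); lever o_n−o_3 = (6.0197,-5.3792,-1.6384)
cross product → J_v[:, 3] = (3.8036,5.4151,-3.8036)
J_ω[:, 3] = z_3
entry J[0][3] = 3.8036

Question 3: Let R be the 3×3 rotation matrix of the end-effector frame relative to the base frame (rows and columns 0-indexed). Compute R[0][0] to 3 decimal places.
End-effector x-axis (col 0 of R) = (0.6124,0.5000,-0.6124)
R[0][0] = 0.6124

0.612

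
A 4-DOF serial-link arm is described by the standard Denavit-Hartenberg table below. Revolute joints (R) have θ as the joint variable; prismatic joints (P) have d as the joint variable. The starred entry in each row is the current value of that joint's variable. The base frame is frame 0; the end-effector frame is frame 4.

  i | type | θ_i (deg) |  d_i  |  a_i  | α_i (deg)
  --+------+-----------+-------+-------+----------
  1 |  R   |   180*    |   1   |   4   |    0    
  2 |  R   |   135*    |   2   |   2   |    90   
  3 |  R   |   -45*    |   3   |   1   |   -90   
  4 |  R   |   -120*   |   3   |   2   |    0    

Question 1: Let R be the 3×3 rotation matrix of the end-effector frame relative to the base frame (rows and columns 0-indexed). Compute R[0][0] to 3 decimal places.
-0.862

End-effector x-axis (col 0 of R) = (-0.8624,-0.3624,0.3536)
R[0][0] = -0.8624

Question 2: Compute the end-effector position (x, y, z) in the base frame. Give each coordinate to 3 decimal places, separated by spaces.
after link 1: o_1 = (-4.0000, 0.0000, 1.0000)
after link 2: o_2 = (-2.5858, -1.4142, 3.0000)
after link 3: o_3 = (-4.2071, -4.0355, 2.2929)
after link 4: o_4 = (-4.4319, -6.2603, 5.1213)

-4.432 -6.260 5.121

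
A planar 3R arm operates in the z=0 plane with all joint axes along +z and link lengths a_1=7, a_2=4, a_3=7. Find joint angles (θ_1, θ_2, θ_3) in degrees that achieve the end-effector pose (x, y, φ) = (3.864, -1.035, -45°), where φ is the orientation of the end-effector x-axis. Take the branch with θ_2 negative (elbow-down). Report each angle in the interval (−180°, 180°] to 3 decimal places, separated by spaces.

134.996 -149.997 -30.000

wrist centre = target − a_3·(cos φ, sin φ) = (-1.0857, 3.9147)
cos θ_2 = (16.5041−7²−4²)/(2·7·4) = -0.8660; θ_2 = -149.9969° (elbow-down)
β = atan2(3.9147,-1.0857) = 105.5012°; ψ = atan2(-2.0002,3.5360) = -29.4952°
θ_1 = β − ψ = 134.9965°
θ_3 = φ − θ_1 − θ_2 = -29.9996° (wrapped to (-180°,180°])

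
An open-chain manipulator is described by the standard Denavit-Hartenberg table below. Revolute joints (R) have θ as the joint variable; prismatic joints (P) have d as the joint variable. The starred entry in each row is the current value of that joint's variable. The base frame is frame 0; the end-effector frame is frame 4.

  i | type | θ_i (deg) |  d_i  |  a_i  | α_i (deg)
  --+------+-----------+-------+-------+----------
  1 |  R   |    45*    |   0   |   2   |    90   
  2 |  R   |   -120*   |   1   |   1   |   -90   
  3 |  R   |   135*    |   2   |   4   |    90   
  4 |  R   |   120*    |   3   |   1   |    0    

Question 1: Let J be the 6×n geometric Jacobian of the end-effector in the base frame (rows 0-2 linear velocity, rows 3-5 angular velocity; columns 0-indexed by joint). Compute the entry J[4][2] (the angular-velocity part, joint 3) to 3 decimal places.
0.612

axis z_2 = (0.6124,0.6124,-0.5000); lever o_n−o_2 = (-1.3699,5.1301,-1.1268)
cross product → J_v[:, 2] = (1.8750,1.3750,3.9804)
J_ω[:, 2] = z_2
entry J[4][2] = 0.6124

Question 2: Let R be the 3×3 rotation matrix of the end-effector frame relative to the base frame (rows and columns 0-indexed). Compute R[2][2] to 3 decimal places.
-0.612

End-effector z-axis (col 2 of R) = (-0.7500,0.2500,-0.6124)
R[2][2] = -0.6124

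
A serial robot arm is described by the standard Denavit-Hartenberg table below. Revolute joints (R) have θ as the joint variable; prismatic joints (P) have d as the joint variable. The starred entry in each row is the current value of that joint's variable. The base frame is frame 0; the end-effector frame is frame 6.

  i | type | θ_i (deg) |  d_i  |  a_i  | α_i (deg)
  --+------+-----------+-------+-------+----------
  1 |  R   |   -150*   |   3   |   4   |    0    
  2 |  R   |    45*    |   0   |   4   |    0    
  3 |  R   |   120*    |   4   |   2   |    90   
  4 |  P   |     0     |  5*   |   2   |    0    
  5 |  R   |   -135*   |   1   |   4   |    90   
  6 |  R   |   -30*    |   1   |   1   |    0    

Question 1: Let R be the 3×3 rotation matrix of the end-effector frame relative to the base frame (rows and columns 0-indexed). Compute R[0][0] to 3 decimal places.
-0.721

End-effector x-axis (col 0 of R) = (-0.7209,0.3245,-0.6124)
R[0][0] = -0.7209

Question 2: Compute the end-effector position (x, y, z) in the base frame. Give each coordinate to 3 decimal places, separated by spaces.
-3.219 -11.215 4.266

after link 1: o_1 = (-3.4641, -2.0000, 3.0000)
after link 2: o_2 = (-4.4994, -5.8637, 3.0000)
after link 3: o_3 = (-2.5675, -5.3461, 7.0000)
after link 4: o_4 = (0.6584, -9.6581, 7.0000)
after link 5: o_5 = (-1.8148, -11.3560, 4.1716)
after link 6: o_6 = (-3.2187, -11.2146, 4.2663)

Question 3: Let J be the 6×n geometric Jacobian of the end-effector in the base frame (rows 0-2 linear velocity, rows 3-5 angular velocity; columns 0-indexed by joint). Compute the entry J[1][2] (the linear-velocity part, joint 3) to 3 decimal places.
axis z_2 = (0.0000,0.0000,1.0000); lever o_n−o_2 = (1.2806,-5.3509,1.2663)
cross product → J_v[:, 2] = (5.3509,1.2806,-0.0000)
J_ω[:, 2] = z_2
entry J[1][2] = 1.2806

1.281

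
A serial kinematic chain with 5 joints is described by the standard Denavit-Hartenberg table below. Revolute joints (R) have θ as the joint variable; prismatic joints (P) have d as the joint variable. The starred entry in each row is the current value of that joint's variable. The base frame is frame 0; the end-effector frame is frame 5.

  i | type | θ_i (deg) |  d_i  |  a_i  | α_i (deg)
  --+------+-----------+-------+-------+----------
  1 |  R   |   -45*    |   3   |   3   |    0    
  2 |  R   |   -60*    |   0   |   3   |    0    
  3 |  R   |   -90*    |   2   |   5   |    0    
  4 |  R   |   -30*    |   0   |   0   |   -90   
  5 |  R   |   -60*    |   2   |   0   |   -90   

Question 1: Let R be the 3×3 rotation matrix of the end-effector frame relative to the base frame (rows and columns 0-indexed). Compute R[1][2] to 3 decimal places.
End-effector z-axis (col 2 of R) = (-0.6124,0.6124,-0.5000)
R[1][2] = 0.6124

0.612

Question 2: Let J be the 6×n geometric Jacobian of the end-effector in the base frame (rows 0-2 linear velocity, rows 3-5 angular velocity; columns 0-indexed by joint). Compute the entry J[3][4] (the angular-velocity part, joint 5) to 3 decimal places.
-0.707

axis z_4 = (-0.7071,-0.7071,0.0000); lever o_n−o_4 = (-1.4142,-1.4142,0.0000)
cross product → J_v[:, 4] = (0.0000,-0.0000,0.0000)
J_ω[:, 4] = z_4
entry J[3][4] = -0.7071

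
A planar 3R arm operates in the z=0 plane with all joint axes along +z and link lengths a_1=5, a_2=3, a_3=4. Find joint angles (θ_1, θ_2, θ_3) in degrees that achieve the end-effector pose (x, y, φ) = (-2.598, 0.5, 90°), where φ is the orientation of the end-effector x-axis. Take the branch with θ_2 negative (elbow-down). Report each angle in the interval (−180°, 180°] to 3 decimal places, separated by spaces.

wrist centre = target − a_3·(cos φ, sin φ) = (-2.5980, -3.5000)
cos θ_2 = (18.9996−5²−3²)/(2·5·3) = -0.5000; θ_2 = -120.0009° (elbow-down)
β = atan2(-3.5000,-2.5980) = -126.5860°; ψ = atan2(-2.5981,3.5000) = -36.5868°
θ_1 = β − ψ = -89.9991°
θ_3 = φ − θ_1 − θ_2 = -60.0000° (wrapped to (-180°,180°])

-89.999 -120.001 -60.000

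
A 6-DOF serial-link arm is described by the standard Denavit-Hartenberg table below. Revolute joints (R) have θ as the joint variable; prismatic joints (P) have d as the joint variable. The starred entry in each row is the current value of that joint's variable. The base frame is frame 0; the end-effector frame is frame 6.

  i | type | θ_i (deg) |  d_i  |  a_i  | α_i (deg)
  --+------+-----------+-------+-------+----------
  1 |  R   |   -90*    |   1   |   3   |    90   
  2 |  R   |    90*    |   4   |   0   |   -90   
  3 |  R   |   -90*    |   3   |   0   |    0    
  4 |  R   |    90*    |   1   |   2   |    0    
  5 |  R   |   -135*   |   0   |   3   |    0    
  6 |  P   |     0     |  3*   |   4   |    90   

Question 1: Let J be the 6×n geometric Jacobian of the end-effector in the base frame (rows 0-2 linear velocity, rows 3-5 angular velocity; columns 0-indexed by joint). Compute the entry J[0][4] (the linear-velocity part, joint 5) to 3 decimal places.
axis z_4 = (-0.0000,1.0000,0.0000); lever o_n−o_4 = (-4.9497,3.0000,-4.9497)
cross product → J_v[:, 4] = (-4.9497,-0.0000,4.9497)
J_ω[:, 4] = z_4
entry J[0][4] = -4.9497

-4.950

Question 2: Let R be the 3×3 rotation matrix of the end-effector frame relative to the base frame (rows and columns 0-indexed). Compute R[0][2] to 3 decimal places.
0.707

End-effector z-axis (col 2 of R) = (0.7071,0.0000,-0.7071)
R[0][2] = 0.7071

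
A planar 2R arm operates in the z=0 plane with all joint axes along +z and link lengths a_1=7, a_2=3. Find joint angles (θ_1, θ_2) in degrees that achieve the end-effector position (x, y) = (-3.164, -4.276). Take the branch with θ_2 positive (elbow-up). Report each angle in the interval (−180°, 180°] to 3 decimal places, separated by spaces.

-149.997 135.012

cos θ_2 = (28.2951−7²−3²)/(2·7·3) = -0.7073; θ_2 = 135.0124° (elbow-up)
β = atan2(-4.2760,-3.1640) = -126.4994°; ψ = atan2(2.1209,4.8782) = 23.4975°
θ_1 = β − ψ = -149.9969°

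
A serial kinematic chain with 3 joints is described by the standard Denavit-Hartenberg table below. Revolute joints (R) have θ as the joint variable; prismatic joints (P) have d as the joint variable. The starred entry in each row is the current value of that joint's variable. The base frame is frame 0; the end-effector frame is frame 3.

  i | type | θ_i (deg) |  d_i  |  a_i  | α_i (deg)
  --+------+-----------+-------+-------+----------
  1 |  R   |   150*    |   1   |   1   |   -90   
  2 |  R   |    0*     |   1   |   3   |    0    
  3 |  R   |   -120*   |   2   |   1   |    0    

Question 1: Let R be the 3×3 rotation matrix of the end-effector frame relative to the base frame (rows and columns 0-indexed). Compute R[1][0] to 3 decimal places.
-0.250

End-effector x-axis (col 0 of R) = (0.4330,-0.2500,0.8660)
R[1][0] = -0.2500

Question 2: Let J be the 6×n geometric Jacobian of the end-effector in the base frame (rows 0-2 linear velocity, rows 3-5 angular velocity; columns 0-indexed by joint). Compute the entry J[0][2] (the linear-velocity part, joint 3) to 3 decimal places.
-0.750

axis z_2 = (-0.5000,-0.8660,0.0000); lever o_n−o_2 = (-0.5670,-1.9821,0.8660)
cross product → J_v[:, 2] = (-0.7500,0.4330,0.5000)
J_ω[:, 2] = z_2
entry J[0][2] = -0.7500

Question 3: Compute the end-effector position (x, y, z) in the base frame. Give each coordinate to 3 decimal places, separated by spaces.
-4.531 -0.848 1.866

after link 1: o_1 = (-0.8660, 0.5000, 1.0000)
after link 2: o_2 = (-3.9641, 1.1340, 1.0000)
after link 3: o_3 = (-4.5311, -0.8481, 1.8660)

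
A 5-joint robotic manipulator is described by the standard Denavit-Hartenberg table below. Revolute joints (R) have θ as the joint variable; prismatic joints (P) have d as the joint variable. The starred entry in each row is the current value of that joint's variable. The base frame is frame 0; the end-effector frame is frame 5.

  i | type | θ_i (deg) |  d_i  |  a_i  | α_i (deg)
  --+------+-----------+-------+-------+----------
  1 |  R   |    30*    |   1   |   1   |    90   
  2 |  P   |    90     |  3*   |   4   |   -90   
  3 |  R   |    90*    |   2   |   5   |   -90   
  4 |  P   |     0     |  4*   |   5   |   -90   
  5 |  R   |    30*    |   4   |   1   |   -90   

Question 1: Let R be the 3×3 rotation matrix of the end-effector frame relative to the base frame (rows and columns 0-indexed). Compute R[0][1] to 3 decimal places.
End-effector y-axis (col 1 of R) = (-0.8660,-0.5000,0.0000)
R[0][1] = -0.8660

-0.866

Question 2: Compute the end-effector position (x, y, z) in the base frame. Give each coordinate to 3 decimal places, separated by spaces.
-1.335 8.312 1.500

after link 1: o_1 = (0.8660, 0.5000, 1.0000)
after link 2: o_2 = (2.3660, -2.0981, 5.0000)
after link 3: o_3 = (-1.8660, 1.2321, 5.0000)
after link 4: o_4 = (-4.3660, 5.5622, 1.0000)
after link 5: o_5 = (-1.3349, 8.3122, 1.5000)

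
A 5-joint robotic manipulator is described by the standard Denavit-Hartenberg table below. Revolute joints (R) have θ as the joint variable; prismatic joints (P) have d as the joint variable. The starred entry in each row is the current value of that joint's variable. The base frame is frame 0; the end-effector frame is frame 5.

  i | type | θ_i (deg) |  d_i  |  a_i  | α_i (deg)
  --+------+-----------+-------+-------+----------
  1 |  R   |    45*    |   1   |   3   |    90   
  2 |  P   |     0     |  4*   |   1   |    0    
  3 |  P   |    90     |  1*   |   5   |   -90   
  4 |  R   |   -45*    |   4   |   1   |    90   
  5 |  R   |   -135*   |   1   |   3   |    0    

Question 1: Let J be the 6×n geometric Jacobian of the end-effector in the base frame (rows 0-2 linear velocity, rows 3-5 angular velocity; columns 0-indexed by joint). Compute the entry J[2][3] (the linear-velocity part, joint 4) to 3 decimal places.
axis z_3 = (-0.7071,-0.7071,0.0000); lever o_n−o_3 = (-1.3891,-1.2678,-1.5000)
cross product → J_v[:, 3] = (1.0607,-1.0607,-0.0858)
J_ω[:, 3] = z_3
entry J[2][3] = -0.0858

-0.086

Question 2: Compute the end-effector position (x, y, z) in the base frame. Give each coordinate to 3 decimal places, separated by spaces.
after link 1: o_1 = (2.1213, 2.1213, 1.0000)
after link 2: o_2 = (5.6569, -0.0000, 1.0000)
after link 3: o_3 = (6.3640, -0.7071, 6.0000)
after link 4: o_4 = (4.0355, -4.0355, 6.7071)
after link 5: o_5 = (4.9749, -1.9749, 4.5000)

4.975 -1.975 4.500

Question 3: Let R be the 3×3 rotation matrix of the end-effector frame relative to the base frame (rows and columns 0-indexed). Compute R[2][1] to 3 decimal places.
0.500

End-effector y-axis (col 1 of R) = (0.8536,0.1464,0.5000)
R[2][1] = 0.5000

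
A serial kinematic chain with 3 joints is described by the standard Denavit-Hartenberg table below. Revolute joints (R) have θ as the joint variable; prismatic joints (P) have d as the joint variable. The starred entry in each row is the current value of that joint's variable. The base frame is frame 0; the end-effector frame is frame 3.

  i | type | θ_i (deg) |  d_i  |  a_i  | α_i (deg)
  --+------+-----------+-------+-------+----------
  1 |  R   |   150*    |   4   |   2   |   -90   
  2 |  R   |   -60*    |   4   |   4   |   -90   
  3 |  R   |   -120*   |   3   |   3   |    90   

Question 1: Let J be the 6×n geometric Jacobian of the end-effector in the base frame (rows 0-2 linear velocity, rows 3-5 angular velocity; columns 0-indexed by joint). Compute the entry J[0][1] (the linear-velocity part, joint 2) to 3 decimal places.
axis z_1 = (-0.5000,-0.8660,0.0000); lever o_n−o_1 = (-6.6316,-3.7901,0.6651)
cross product → J_v[:, 1] = (-0.5760,0.3325,-3.8481)
J_ω[:, 1] = z_1
entry J[0][1] = -0.5760

-0.576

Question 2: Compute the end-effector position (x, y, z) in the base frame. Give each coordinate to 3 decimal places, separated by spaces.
after link 1: o_1 = (-1.7321, 1.0000, 4.0000)
after link 2: o_2 = (-5.4641, -1.4641, 7.4641)
after link 3: o_3 = (-8.3636, -2.7901, 4.6651)

-8.364 -2.790 4.665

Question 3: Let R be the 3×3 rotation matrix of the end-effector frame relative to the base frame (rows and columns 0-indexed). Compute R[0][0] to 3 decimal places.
-0.217

End-effector x-axis (col 0 of R) = (-0.2165,-0.8750,-0.4330)
R[0][0] = -0.2165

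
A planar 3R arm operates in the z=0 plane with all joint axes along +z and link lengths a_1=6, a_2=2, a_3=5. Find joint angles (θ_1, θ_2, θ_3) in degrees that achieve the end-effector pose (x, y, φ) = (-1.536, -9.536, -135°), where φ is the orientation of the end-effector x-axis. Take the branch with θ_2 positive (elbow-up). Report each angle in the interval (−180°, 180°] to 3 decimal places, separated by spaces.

wrist centre = target − a_3·(cos φ, sin φ) = (1.9995, -6.0005)
cos θ_2 = (40.0037−6²−2²)/(2·6·2) = 0.0002; θ_2 = 89.9911° (elbow-up)
β = atan2(-6.0005,1.9995) = -71.5704°; ψ = atan2(2.0000,6.0003) = 18.4341°
θ_1 = β − ψ = -90.0045°
θ_3 = φ − θ_1 − θ_2 = -134.9866° (wrapped to (-180°,180°])

-90.004 89.991 -134.987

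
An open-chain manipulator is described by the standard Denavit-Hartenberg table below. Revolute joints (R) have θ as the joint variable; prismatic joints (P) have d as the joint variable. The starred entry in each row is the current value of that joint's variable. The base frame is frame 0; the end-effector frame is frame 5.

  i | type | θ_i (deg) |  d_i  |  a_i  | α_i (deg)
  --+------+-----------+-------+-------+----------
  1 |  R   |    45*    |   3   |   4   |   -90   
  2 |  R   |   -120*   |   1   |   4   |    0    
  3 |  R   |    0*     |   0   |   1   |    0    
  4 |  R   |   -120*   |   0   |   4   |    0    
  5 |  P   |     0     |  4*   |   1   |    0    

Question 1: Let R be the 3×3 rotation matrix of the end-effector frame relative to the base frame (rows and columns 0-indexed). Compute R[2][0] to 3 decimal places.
End-effector x-axis (col 0 of R) = (-0.3536,-0.3536,-0.8660)
R[2][0] = -0.8660

-0.866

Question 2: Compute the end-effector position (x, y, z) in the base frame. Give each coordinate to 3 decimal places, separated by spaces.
after link 1: o_1 = (2.8284, 2.8284, 3.0000)
after link 2: o_2 = (0.7071, 2.1213, 6.4641)
after link 3: o_3 = (0.3536, 1.7678, 7.3301)
after link 4: o_4 = (-1.0607, 0.3536, 3.8660)
after link 5: o_5 = (-4.2426, 2.8284, 3.0000)

-4.243 2.828 3.000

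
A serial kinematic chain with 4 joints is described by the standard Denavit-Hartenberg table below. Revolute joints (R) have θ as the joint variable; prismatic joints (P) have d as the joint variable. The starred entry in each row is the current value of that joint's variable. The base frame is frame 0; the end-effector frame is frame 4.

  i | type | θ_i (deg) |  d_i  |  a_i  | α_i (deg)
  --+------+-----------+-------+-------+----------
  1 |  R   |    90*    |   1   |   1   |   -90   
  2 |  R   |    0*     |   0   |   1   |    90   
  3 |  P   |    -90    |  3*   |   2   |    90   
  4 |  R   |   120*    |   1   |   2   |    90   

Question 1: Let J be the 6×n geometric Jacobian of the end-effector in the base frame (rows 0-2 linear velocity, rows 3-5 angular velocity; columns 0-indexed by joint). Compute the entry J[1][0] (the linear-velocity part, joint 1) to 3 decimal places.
1.000

axis z_0 = ẑ; lever o_n−o_0 = (1.0000,1.0000,5.7321)
cross product → J_v[:, 0] = (-1.0000,1.0000,0.0000)
J_ω[:, 0] = z_0
entry J[1][0] = 1.0000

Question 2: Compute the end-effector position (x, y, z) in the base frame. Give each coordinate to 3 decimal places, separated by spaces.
1.000 1.000 5.732

after link 1: o_1 = (0.0000, 1.0000, 1.0000)
after link 2: o_2 = (0.0000, 2.0000, 1.0000)
after link 3: o_3 = (2.0000, 2.0000, 4.0000)
after link 4: o_4 = (1.0000, 1.0000, 5.7321)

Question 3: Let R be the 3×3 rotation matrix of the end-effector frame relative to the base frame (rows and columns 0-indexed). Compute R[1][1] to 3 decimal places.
End-effector y-axis (col 1 of R) = (-0.0000,-1.0000,0.0000)
R[1][1] = -1.0000

-1.000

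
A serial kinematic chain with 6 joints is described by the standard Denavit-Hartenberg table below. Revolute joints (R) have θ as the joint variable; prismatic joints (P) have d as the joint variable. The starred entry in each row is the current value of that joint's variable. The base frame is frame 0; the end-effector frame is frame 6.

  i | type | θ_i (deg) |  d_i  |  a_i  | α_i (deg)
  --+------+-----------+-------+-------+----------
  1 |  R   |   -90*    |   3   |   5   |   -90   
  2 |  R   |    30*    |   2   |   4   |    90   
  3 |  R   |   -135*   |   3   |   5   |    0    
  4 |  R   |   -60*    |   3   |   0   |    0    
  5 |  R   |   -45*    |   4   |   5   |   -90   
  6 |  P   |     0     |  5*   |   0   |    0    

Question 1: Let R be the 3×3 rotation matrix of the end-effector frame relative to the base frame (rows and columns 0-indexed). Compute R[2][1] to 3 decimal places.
-0.866

End-effector y-axis (col 1 of R) = (-0.0000,0.5000,-0.8660)
R[2][1] = -0.8660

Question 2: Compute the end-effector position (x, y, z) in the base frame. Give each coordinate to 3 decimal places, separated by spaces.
after link 1: o_1 = (0.0000, -5.0000, 3.0000)
after link 2: o_2 = (2.0000, -8.4641, 1.0000)
after link 3: o_3 = (-1.5355, -6.9022, 5.3658)
after link 4: o_4 = (-1.5355, -8.4022, 7.9639)
after link 5: o_5 = (2.7946, -8.2372, 12.6780)
after link 6: o_6 = (0.2946, -4.4872, 14.8431)

0.295 -4.487 14.843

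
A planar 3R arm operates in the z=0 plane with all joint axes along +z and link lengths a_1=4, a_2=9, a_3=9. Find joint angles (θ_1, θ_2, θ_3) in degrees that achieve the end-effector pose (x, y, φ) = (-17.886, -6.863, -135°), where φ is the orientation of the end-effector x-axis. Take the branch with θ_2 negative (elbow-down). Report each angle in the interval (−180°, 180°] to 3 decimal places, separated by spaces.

wrist centre = target − a_3·(cos φ, sin φ) = (-11.5220, -0.4990)
cos θ_2 = (133.0064−4²−9²)/(2·4·9) = 0.5001; θ_2 = -59.9941° (elbow-down)
β = atan2(-0.4990,-11.5220) = -177.5200°; ψ = atan2(-7.7938,8.5008) = -42.5154°
θ_1 = β − ψ = -135.0045°
θ_3 = φ − θ_1 − θ_2 = 59.9986° (wrapped to (-180°,180°])

-135.005 -59.994 59.999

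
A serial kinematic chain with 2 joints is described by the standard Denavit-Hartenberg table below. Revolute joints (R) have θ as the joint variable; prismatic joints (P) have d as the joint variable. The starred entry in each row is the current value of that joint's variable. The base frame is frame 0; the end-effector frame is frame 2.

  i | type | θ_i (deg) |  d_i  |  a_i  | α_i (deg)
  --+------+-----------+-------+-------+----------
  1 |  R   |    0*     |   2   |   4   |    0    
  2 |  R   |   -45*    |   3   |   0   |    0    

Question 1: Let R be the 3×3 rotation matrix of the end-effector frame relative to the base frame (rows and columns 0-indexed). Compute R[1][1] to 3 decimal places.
0.707

End-effector y-axis (col 1 of R) = (0.7071,0.7071,0.0000)
R[1][1] = 0.7071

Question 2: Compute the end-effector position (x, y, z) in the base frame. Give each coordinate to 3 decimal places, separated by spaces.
after link 1: o_1 = (4.0000, 0.0000, 2.0000)
after link 2: o_2 = (4.0000, 0.0000, 5.0000)

4.000 0.000 5.000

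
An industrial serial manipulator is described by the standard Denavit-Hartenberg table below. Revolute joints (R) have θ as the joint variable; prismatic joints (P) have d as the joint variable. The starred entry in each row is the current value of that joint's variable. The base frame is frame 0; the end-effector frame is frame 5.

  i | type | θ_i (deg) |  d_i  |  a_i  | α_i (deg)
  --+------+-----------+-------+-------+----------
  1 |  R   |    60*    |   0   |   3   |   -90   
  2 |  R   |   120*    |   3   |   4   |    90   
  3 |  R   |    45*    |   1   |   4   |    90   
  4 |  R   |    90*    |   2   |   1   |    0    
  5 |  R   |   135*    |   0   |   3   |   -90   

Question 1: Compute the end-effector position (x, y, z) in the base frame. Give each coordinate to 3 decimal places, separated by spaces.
after link 1: o_1 = (1.5000, 2.5981, 0.0000)
after link 2: o_2 = (-2.0981, 2.3660, -3.4641)
after link 3: o_3 = (-4.8217, 3.3055, -6.4136)
after link 4: o_4 = (-3.5175, 2.7360, -8.1383)
after link 5: o_5 = (-2.7620, 1.0445, -5.7786)

-2.762 1.045 -5.779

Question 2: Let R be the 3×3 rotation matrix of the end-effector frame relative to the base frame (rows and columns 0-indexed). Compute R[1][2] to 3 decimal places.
-0.497

End-effector z-axis (col 2 of R) = (-0.8642,-0.4968,-0.0795)
R[1][2] = -0.4968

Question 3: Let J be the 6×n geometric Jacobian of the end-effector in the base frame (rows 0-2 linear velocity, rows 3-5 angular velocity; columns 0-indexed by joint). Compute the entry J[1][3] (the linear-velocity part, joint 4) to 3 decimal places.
axis z_3 = (0.4356,-0.6597,-0.6124); lever o_n−o_3 = (2.0597,-2.2610,0.6350)
cross product → J_v[:, 3] = (-1.8034,-1.5379,0.3740)
J_ω[:, 3] = z_3
entry J[1][3] = -1.5379

-1.538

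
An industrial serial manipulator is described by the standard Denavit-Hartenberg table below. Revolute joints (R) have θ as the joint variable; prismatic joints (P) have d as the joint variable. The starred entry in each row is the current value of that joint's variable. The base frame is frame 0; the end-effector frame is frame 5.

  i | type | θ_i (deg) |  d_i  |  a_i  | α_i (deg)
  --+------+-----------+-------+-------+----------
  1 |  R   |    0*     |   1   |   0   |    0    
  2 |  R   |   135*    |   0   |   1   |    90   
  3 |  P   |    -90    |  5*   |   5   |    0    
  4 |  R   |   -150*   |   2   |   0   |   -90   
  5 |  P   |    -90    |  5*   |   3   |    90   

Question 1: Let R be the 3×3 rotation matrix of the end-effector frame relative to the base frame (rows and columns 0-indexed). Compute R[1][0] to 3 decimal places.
End-effector x-axis (col 0 of R) = (0.7071,0.7071,0.0000)
R[1][0] = 0.7071

0.707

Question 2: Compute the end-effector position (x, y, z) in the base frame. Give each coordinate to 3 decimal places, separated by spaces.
9.426 4.716 -6.500

after link 1: o_1 = (0.0000, 0.0000, 1.0000)
after link 2: o_2 = (-0.7071, 0.7071, 1.0000)
after link 3: o_3 = (2.8284, 4.2426, -4.0000)
after link 4: o_4 = (4.2426, 5.6569, -4.0000)
after link 5: o_5 = (9.4258, 4.7163, -6.5000)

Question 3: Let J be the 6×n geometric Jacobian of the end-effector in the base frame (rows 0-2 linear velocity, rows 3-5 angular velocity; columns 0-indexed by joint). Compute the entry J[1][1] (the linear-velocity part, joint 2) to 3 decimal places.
axis z_1 = (0.0000,0.0000,1.0000); lever o_n−o_1 = (9.4258,4.7163,-7.5000)
cross product → J_v[:, 1] = (-4.7163,9.4258,0.0000)
J_ω[:, 1] = z_1
entry J[1][1] = 9.4258

9.426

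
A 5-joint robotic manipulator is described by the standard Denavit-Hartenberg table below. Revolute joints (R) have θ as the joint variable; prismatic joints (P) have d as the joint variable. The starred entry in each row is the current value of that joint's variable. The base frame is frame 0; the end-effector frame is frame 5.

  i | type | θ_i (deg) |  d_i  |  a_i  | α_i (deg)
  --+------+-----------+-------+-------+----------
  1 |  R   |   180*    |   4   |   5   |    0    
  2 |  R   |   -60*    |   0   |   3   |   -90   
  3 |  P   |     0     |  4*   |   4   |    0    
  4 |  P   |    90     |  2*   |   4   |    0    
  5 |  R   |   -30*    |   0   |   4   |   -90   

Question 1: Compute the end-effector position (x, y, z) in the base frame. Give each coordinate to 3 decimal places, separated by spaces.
after link 1: o_1 = (-5.0000, 0.0000, 4.0000)
after link 2: o_2 = (-6.5000, 2.5981, 4.0000)
after link 3: o_3 = (-11.9641, 4.0622, 4.0000)
after link 4: o_4 = (-13.6962, 3.0622, 0.0000)
after link 5: o_5 = (-14.6962, 4.7942, -3.4641)

-14.696 4.794 -3.464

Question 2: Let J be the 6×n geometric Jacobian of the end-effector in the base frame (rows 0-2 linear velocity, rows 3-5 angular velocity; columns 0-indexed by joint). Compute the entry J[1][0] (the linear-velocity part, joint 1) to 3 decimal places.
axis z_0 = ẑ; lever o_n−o_0 = (-14.6962,4.7942,-3.4641)
cross product → J_v[:, 0] = (-4.7942,-14.6962,0.0000)
J_ω[:, 0] = z_0
entry J[1][0] = -14.6962

-14.696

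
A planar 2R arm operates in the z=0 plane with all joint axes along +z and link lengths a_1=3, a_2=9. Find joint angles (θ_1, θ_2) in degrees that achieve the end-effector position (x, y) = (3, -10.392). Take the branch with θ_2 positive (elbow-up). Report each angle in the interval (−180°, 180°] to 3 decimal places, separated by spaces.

-120.006 60.008

cos θ_2 = (116.9937−3²−9²)/(2·3·9) = 0.4999; θ_2 = 60.0078° (elbow-up)
β = atan2(-10.3920,3.0000) = -73.8974°; ψ = atan2(7.7948,7.4989) = 46.1084°
θ_1 = β − ψ = -120.0058°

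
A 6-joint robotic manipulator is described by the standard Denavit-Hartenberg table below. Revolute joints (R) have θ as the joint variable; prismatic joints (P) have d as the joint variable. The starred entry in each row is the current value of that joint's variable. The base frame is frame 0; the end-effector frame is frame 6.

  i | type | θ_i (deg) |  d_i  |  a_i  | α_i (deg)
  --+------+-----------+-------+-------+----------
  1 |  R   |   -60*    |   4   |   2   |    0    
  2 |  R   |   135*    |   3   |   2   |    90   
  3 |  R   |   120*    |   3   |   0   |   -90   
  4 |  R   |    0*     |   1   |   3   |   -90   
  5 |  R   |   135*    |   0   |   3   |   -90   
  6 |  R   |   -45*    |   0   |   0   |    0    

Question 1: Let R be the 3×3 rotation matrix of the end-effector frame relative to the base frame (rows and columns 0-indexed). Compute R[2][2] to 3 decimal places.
End-effector z-axis (col 2 of R) = (-0.0670,-0.2500,-0.9659)
R[2][2] = -0.9659

-0.966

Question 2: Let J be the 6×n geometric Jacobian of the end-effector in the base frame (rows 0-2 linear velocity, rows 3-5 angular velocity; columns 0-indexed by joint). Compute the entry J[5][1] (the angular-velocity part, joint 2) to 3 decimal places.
1.000

axis z_1 = (0.0000,0.0000,1.0000); lever o_n−o_1 = (3.5530,1.6690,4.3216)
cross product → J_v[:, 1] = (-1.6690,3.5530,0.0000)
J_ω[:, 1] = z_1
entry J[5][1] = 1.0000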